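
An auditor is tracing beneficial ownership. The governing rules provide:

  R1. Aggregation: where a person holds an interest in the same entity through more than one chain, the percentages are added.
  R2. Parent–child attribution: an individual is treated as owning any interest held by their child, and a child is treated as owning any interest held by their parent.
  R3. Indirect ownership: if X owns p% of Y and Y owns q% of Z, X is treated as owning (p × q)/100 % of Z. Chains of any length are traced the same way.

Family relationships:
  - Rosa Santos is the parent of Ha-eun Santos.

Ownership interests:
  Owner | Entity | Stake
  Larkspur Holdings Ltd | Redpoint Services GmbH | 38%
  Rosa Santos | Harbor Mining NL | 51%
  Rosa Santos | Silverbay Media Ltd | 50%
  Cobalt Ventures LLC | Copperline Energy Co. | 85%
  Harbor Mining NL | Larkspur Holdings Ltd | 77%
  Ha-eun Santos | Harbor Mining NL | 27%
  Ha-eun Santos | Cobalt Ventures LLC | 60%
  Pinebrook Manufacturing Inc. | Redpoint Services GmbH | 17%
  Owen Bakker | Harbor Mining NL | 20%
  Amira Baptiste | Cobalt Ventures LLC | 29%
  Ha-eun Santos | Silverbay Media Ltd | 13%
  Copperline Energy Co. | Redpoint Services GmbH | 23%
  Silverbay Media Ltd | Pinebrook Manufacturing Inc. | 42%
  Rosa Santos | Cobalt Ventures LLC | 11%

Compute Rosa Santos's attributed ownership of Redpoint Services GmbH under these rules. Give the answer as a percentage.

41.2015%

By parent–child attribution (R2), Rosa Santos is treated as also owning Ha-eun Santos's interest in Harbor Mining NL, giving 51% + 27% = 78%.
By parent–child attribution (R2), Rosa Santos is treated as also owning Ha-eun Santos's interest in Silverbay Media Ltd, giving 50% + 13% = 63%.
By parent–child attribution (R2), Rosa Santos is treated as also owning Ha-eun Santos's interest in Cobalt Ventures LLC, giving 11% + 60% = 71%.
Chain via Harbor Mining NL → Larkspur Holdings Ltd (R3): 78% × 77% × 38% = 22.8228% of Redpoint Services GmbH.
Chain via Silverbay Media Ltd → Pinebrook Manufacturing Inc. (R3): 63% × 42% × 17% = 4.4982% of Redpoint Services GmbH.
Chain via Cobalt Ventures LLC → Copperline Energy Co. (R3): 71% × 85% × 23% = 13.8805% of Redpoint Services GmbH.
Aggregating (R1): 22.8228% + 4.4982% + 13.8805% = 41.2015%.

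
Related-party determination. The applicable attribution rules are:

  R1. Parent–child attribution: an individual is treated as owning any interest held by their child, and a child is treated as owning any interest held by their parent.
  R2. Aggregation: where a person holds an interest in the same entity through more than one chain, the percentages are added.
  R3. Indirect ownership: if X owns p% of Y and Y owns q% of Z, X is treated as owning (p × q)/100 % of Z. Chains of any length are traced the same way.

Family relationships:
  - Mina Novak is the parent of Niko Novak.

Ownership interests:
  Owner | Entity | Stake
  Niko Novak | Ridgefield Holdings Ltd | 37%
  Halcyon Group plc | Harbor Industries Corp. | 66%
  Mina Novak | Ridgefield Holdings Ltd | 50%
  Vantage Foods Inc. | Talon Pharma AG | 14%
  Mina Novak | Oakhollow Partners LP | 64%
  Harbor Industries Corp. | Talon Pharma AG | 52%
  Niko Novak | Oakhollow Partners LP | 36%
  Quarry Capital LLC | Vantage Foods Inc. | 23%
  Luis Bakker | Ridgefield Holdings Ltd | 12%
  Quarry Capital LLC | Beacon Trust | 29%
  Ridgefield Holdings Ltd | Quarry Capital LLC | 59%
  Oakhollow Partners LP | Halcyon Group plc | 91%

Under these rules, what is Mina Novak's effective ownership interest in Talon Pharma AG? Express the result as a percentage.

32.884026%

By parent–child attribution (R1), Mina Novak is treated as also owning Niko Novak's interest in Oakhollow Partners LP, giving 64% + 36% = 100%.
By parent–child attribution (R1), Mina Novak is treated as also owning Niko Novak's interest in Ridgefield Holdings Ltd, giving 50% + 37% = 87%.
Chain via Oakhollow Partners LP → Halcyon Group plc → Harbor Industries Corp. (R3): 100% × 91% × 66% × 52% = 31.2312% of Talon Pharma AG.
Chain via Ridgefield Holdings Ltd → Quarry Capital LLC → Vantage Foods Inc. (R3): 87% × 59% × 23% × 14% = 1.652826% of Talon Pharma AG.
Aggregating (R2): 31.2312% + 1.652826% = 32.884026%.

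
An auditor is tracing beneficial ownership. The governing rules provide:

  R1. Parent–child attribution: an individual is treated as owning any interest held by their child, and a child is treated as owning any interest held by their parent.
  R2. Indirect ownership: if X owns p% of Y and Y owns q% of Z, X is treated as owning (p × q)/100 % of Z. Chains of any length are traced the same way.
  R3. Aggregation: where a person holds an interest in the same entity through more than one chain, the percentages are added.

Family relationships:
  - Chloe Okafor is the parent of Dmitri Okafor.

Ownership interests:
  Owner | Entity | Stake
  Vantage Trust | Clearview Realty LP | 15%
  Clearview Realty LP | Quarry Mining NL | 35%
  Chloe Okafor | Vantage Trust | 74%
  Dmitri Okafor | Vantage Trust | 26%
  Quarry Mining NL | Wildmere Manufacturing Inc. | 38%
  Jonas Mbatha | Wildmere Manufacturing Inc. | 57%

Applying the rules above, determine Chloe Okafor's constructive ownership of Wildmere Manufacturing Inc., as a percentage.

By parent–child attribution (R1), Chloe Okafor is treated as also owning Dmitri Okafor's interest in Vantage Trust, giving 74% + 26% = 100%.
Chain via Vantage Trust → Clearview Realty LP → Quarry Mining NL (R2): 100% × 15% × 35% × 38% = 1.995% of Wildmere Manufacturing Inc.

1.995%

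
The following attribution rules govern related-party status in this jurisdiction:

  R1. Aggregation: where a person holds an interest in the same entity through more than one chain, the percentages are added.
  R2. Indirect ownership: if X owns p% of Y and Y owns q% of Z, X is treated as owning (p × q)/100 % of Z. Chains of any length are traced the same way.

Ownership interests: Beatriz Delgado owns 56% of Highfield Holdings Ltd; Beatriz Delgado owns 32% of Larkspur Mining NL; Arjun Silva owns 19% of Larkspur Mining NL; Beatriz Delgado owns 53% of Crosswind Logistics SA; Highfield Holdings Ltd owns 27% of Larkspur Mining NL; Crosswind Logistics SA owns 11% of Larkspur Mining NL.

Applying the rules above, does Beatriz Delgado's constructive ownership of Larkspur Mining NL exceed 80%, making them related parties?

Chain via Crosswind Logistics SA (R2): 53% × 11% = 5.83% of Larkspur Mining NL.
Chain via Highfield Holdings Ltd (R2): 56% × 27% = 15.12% of Larkspur Mining NL.
Direct interest in Larkspur Mining NL: 32%.
Aggregating (R1): 5.83% + 15.12% + 32% = 52.95%.
52.95% does not exceed the 80% threshold, so Beatriz is not a related party to Larkspur Mining NL.

No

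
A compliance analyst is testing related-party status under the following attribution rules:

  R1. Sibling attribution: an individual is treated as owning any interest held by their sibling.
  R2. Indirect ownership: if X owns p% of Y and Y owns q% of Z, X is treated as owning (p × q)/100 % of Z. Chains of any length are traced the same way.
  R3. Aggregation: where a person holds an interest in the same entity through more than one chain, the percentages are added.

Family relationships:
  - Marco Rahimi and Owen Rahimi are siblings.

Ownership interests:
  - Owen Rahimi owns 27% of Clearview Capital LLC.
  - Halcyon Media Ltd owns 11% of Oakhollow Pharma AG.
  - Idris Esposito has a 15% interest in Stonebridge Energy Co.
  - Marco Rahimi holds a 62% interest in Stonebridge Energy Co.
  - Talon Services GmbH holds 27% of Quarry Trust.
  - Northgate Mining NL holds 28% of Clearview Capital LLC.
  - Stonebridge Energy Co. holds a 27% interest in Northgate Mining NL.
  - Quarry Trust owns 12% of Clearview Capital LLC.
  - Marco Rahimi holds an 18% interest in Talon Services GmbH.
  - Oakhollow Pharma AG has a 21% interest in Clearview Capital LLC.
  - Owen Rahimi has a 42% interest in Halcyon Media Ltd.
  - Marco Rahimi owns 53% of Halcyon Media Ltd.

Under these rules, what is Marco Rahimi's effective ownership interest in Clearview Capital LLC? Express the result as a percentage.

By sibling attribution (R1), Marco Rahimi is treated as also owning Owen Rahimi's interest in Halcyon Media Ltd, giving 53% + 42% = 95%.
By sibling attribution (R1), Marco Rahimi is treated as owning Owen Rahimi's 27% interest in Clearview Capital LLC.
Chain via Halcyon Media Ltd → Oakhollow Pharma AG (R2): 95% × 11% × 21% = 2.1945% of Clearview Capital LLC.
Chain via Talon Services GmbH → Quarry Trust (R2): 18% × 27% × 12% = 0.5832% of Clearview Capital LLC.
Chain via Stonebridge Energy Co. → Northgate Mining NL (R2): 62% × 27% × 28% = 4.6872% of Clearview Capital LLC.
Direct interest in Clearview Capital LLC: 27%.
Aggregating (R3): 2.1945% + 0.5832% + 4.6872% + 27% = 34.4649%.

34.4649%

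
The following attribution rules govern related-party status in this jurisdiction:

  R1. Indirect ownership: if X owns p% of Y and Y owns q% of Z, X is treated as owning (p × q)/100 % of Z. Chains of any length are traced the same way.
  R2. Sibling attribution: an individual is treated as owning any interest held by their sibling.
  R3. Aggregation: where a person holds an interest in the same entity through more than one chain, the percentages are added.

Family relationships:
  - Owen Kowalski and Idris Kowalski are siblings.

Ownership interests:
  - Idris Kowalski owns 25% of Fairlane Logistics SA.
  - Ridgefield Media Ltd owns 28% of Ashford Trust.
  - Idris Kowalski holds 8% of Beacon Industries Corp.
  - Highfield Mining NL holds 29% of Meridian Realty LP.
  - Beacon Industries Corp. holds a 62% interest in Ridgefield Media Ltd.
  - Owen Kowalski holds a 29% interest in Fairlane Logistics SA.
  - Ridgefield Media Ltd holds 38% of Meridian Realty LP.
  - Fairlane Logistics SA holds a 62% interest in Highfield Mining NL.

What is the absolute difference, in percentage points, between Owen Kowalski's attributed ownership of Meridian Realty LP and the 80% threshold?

By sibling attribution (R2), Owen Kowalski is treated as also owning Idris Kowalski's interest in Fairlane Logistics SA, giving 29% + 25% = 54%.
By sibling attribution (R2), Owen Kowalski is treated as owning Idris Kowalski's 8% interest in Beacon Industries Corp.
Chain via Fairlane Logistics SA → Highfield Mining NL (R1): 54% × 62% × 29% = 9.7092% of Meridian Realty LP.
Chain via Beacon Industries Corp. → Ridgefield Media Ltd (R1): 8% × 62% × 38% = 1.8848% of Meridian Realty LP.
Aggregating (R3): 9.7092% + 1.8848% = 11.594%.
11.594% falls short of the 80% threshold by 68.406 percentage points.

68.406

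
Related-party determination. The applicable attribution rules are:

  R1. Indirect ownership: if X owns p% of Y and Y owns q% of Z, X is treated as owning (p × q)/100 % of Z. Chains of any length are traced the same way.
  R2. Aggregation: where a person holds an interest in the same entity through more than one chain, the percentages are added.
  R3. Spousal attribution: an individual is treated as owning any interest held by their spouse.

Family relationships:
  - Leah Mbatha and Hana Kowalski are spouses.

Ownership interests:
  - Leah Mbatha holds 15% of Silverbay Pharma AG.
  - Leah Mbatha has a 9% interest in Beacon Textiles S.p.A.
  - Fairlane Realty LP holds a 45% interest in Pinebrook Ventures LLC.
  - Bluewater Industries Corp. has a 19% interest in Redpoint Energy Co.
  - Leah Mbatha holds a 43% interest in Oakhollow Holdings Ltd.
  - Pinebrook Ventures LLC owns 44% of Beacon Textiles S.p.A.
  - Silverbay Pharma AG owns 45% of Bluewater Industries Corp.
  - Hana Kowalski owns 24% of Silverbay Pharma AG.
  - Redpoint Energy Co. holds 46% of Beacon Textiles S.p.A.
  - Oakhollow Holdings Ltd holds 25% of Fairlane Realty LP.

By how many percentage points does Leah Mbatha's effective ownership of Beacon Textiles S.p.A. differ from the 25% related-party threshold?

By spousal attribution (R3), Leah Mbatha is treated as also owning Hana Kowalski's interest in Silverbay Pharma AG, giving 15% + 24% = 39%.
Chain via Silverbay Pharma AG → Bluewater Industries Corp. → Redpoint Energy Co. (R1): 39% × 45% × 19% × 46% = 1.53387% of Beacon Textiles S.p.A.
Chain via Oakhollow Holdings Ltd → Fairlane Realty LP → Pinebrook Ventures LLC (R1): 43% × 25% × 45% × 44% = 2.1285% of Beacon Textiles S.p.A.
Direct interest in Beacon Textiles S.p.A: 9%.
Aggregating (R2): 1.53387% + 2.1285% + 9% = 12.66237%.
12.66237% falls short of the 25% threshold by 12.33763 percentage points.

12.33763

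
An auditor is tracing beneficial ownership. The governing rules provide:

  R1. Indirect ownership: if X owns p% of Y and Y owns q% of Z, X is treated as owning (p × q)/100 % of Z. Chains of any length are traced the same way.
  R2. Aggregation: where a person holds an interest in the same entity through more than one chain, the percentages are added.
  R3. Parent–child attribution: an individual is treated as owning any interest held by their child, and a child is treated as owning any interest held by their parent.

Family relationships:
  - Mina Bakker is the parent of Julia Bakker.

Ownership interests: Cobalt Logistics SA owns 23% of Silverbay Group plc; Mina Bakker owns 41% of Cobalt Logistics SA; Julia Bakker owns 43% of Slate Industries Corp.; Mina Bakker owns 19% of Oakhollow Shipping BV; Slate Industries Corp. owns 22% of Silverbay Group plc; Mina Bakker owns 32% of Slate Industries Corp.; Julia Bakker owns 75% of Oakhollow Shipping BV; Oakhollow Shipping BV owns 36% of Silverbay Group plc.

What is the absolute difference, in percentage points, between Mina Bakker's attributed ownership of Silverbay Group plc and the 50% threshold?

By parent–child attribution (R3), Mina Bakker is treated as also owning Julia Bakker's interest in Oakhollow Shipping BV, giving 19% + 75% = 94%.
By parent–child attribution (R3), Mina Bakker is treated as also owning Julia Bakker's interest in Slate Industries Corp, giving 32% + 43% = 75%.
Chain via Cobalt Logistics SA (R1): 41% × 23% = 9.43% of Silverbay Group plc.
Chain via Oakhollow Shipping BV (R1): 94% × 36% = 33.84% of Silverbay Group plc.
Chain via Slate Industries Corp. (R1): 75% × 22% = 16.5% of Silverbay Group plc.
Aggregating (R2): 9.43% + 33.84% + 16.5% = 59.77%.
59.77% exceeds the 50% threshold by 9.77 percentage points.

9.77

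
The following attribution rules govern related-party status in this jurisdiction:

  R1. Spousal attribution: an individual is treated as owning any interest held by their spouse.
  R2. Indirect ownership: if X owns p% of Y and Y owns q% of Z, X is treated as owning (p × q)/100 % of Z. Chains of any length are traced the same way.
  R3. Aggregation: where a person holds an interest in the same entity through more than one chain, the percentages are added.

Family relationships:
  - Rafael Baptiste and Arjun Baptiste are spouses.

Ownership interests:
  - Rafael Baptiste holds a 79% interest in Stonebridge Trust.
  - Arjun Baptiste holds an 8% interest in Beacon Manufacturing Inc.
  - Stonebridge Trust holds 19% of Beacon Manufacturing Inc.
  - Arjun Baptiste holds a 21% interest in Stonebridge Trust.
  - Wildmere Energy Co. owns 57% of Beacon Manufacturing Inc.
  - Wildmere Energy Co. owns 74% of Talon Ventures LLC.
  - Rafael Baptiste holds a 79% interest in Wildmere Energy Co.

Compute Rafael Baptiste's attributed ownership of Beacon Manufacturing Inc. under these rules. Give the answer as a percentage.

72.03%

By spousal attribution (R1), Rafael Baptiste is treated as also owning Arjun Baptiste's interest in Stonebridge Trust, giving 79% + 21% = 100%.
By spousal attribution (R1), Rafael Baptiste is treated as owning Arjun Baptiste's 8% interest in Beacon Manufacturing Inc.
Chain via Wildmere Energy Co. (R2): 79% × 57% = 45.03% of Beacon Manufacturing Inc.
Chain via Stonebridge Trust (R2): 100% × 19% = 19% of Beacon Manufacturing Inc.
Direct interest in Beacon Manufacturing Inc: 8%.
Aggregating (R3): 45.03% + 19% + 8% = 72.03%.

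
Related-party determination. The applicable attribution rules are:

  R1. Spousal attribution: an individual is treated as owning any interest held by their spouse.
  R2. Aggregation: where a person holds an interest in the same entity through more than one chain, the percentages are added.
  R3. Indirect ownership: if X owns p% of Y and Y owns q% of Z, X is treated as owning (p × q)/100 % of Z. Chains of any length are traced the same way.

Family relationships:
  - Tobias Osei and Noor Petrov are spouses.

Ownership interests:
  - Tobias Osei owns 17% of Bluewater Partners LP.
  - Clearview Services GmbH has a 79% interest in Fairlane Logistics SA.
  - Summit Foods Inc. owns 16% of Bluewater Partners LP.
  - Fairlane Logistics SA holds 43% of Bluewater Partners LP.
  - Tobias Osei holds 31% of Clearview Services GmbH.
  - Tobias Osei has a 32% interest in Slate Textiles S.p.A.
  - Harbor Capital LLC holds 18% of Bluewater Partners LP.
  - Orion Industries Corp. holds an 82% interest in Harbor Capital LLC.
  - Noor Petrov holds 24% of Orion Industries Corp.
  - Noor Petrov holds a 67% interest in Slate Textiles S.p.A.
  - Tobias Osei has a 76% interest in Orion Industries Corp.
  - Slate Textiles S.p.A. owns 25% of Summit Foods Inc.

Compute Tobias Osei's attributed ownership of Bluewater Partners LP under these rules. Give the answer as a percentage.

By spousal attribution (R1), Tobias Osei is treated as also owning Noor Petrov's interest in Slate Textiles S.p.A, giving 32% + 67% = 99%.
By spousal attribution (R1), Tobias Osei is treated as also owning Noor Petrov's interest in Orion Industries Corp, giving 76% + 24% = 100%.
Chain via Slate Textiles S.p.A. → Summit Foods Inc. (R3): 99% × 25% × 16% = 3.96% of Bluewater Partners LP.
Chain via Clearview Services GmbH → Fairlane Logistics SA (R3): 31% × 79% × 43% = 10.5307% of Bluewater Partners LP.
Chain via Orion Industries Corp. → Harbor Capital LLC (R3): 100% × 82% × 18% = 14.76% of Bluewater Partners LP.
Direct interest in Bluewater Partners LP: 17%.
Aggregating (R2): 3.96% + 10.5307% + 14.76% + 17% = 46.2507%.

46.2507%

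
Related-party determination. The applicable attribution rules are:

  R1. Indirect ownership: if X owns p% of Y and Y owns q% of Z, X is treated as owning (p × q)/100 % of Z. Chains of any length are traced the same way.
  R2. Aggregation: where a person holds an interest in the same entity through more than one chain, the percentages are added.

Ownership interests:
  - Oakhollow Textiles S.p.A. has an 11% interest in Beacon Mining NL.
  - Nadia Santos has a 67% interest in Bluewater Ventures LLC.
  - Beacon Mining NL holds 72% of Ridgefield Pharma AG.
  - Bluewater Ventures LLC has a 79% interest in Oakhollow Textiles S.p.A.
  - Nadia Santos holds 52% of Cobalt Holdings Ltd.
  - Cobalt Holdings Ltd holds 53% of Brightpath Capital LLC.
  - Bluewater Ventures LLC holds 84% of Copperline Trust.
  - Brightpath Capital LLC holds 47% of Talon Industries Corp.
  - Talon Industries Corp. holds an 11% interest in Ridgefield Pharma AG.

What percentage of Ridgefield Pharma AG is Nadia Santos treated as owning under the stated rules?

5.616908%

Chain via Cobalt Holdings Ltd → Brightpath Capital LLC → Talon Industries Corp. (R1): 52% × 53% × 47% × 11% = 1.424852% of Ridgefield Pharma AG.
Chain via Bluewater Ventures LLC → Oakhollow Textiles S.p.A. → Beacon Mining NL (R1): 67% × 79% × 11% × 72% = 4.192056% of Ridgefield Pharma AG.
Aggregating (R2): 1.424852% + 4.192056% = 5.616908%.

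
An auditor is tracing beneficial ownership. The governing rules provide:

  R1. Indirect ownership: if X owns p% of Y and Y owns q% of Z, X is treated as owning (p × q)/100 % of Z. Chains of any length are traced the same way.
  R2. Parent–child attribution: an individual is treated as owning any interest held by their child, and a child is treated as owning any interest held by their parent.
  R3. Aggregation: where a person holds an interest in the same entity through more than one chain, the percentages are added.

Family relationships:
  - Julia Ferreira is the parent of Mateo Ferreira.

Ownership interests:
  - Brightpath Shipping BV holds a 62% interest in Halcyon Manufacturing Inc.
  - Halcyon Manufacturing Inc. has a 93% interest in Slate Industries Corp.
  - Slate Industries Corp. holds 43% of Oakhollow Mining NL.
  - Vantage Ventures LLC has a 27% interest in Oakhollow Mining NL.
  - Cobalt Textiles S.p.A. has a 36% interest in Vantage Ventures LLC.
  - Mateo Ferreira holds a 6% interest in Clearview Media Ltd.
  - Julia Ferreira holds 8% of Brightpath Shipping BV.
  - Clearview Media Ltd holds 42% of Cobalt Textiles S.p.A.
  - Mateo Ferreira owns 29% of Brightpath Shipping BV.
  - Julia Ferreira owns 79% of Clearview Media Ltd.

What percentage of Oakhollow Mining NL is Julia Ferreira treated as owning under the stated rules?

By parent–child attribution (R2), Julia Ferreira is treated as also owning Mateo Ferreira's interest in Clearview Media Ltd, giving 79% + 6% = 85%.
By parent–child attribution (R2), Julia Ferreira is treated as also owning Mateo Ferreira's interest in Brightpath Shipping BV, giving 8% + 29% = 37%.
Chain via Clearview Media Ltd → Cobalt Textiles S.p.A. → Vantage Ventures LLC (R1): 85% × 42% × 36% × 27% = 3.47004% of Oakhollow Mining NL.
Chain via Brightpath Shipping BV → Halcyon Manufacturing Inc. → Slate Industries Corp. (R1): 37% × 62% × 93% × 43% = 9.173706% of Oakhollow Mining NL.
Aggregating (R3): 3.47004% + 9.173706% = 12.643746%.

12.643746%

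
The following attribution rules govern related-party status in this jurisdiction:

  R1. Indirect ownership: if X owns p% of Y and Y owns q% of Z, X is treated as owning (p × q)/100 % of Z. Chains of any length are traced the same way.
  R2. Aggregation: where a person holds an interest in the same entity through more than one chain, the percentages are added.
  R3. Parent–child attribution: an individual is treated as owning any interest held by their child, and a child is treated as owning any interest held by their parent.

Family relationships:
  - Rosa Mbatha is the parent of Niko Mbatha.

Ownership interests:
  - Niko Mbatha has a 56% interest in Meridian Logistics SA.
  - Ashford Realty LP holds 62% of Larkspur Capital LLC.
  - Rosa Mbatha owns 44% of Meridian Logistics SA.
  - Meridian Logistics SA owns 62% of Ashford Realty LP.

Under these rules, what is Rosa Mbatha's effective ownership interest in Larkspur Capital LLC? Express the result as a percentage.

38.44%

By parent–child attribution (R3), Rosa Mbatha is treated as also owning Niko Mbatha's interest in Meridian Logistics SA, giving 44% + 56% = 100%.
Chain via Meridian Logistics SA → Ashford Realty LP (R1): 100% × 62% × 62% = 38.44% of Larkspur Capital LLC.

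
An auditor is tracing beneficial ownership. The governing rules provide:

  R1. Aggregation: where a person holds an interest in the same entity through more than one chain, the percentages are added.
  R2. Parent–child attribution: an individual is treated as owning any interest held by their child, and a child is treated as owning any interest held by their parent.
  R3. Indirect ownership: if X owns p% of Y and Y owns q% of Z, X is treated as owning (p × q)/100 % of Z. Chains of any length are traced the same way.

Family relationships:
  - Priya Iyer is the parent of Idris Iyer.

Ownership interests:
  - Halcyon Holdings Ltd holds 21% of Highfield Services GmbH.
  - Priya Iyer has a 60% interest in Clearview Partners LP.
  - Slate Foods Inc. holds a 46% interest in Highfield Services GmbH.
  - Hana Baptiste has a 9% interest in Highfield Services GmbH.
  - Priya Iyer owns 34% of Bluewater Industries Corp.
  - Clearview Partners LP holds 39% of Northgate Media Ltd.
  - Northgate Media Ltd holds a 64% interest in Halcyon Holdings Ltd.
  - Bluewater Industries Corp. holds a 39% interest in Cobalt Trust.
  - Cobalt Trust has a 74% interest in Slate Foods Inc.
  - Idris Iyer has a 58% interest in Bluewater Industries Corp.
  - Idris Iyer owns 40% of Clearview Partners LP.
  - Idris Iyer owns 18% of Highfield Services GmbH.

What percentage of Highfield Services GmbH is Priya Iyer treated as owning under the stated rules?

35.455152%

By parent–child attribution (R2), Priya Iyer is treated as also owning Idris Iyer's interest in Bluewater Industries Corp, giving 34% + 58% = 92%.
By parent–child attribution (R2), Priya Iyer is treated as also owning Idris Iyer's interest in Clearview Partners LP, giving 60% + 40% = 100%.
By parent–child attribution (R2), Priya Iyer is treated as owning Idris Iyer's 18% interest in Highfield Services GmbH.
Chain via Bluewater Industries Corp. → Cobalt Trust → Slate Foods Inc. (R3): 92% × 39% × 74% × 46% = 12.213552% of Highfield Services GmbH.
Chain via Clearview Partners LP → Northgate Media Ltd → Halcyon Holdings Ltd (R3): 100% × 39% × 64% × 21% = 5.2416% of Highfield Services GmbH.
Direct interest in Highfield Services GmbH: 18%.
Aggregating (R1): 12.213552% + 5.2416% + 18% = 35.455152%.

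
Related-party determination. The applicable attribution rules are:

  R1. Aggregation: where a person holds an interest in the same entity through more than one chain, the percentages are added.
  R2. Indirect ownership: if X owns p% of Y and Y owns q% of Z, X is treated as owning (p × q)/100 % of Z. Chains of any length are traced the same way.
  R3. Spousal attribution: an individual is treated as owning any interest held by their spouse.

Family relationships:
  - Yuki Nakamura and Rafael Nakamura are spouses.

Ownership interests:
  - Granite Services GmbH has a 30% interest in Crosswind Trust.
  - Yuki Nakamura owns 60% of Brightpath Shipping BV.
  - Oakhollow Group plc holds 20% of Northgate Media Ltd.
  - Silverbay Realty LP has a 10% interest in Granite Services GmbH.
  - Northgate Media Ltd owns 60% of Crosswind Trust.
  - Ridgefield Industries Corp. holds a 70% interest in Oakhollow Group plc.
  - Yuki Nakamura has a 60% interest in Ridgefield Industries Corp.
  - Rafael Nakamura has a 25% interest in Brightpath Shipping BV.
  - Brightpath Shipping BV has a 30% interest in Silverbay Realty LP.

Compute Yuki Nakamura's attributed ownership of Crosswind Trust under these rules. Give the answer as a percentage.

By spousal attribution (R3), Yuki Nakamura is treated as also owning Rafael Nakamura's interest in Brightpath Shipping BV, giving 60% + 25% = 85%.
Chain via Brightpath Shipping BV → Silverbay Realty LP → Granite Services GmbH (R2): 85% × 30% × 10% × 30% = 0.765% of Crosswind Trust.
Chain via Ridgefield Industries Corp. → Oakhollow Group plc → Northgate Media Ltd (R2): 60% × 70% × 20% × 60% = 5.04% of Crosswind Trust.
Aggregating (R1): 0.765% + 5.04% = 5.805%.

5.805%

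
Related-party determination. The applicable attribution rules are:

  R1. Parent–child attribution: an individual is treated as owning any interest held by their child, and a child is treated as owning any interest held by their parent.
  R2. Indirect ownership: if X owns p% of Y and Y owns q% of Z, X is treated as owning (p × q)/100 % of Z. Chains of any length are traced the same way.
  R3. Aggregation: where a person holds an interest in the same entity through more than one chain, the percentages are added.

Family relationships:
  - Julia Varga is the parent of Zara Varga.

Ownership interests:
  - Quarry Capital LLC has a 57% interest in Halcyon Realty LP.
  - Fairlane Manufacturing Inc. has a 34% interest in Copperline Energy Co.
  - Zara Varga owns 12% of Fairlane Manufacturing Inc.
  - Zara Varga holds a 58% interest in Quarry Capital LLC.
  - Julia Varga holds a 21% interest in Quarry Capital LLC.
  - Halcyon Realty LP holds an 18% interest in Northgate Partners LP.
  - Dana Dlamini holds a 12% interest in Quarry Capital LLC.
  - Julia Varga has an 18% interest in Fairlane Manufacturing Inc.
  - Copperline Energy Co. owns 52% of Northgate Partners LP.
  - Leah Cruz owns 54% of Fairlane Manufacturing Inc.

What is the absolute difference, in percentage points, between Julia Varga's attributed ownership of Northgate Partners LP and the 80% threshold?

66.5906

By parent–child attribution (R1), Julia Varga is treated as also owning Zara Varga's interest in Quarry Capital LLC, giving 21% + 58% = 79%.
By parent–child attribution (R1), Julia Varga is treated as also owning Zara Varga's interest in Fairlane Manufacturing Inc, giving 18% + 12% = 30%.
Chain via Quarry Capital LLC → Halcyon Realty LP (R2): 79% × 57% × 18% = 8.1054% of Northgate Partners LP.
Chain via Fairlane Manufacturing Inc. → Copperline Energy Co. (R2): 30% × 34% × 52% = 5.304% of Northgate Partners LP.
Aggregating (R3): 8.1054% + 5.304% = 13.4094%.
13.4094% falls short of the 80% threshold by 66.5906 percentage points.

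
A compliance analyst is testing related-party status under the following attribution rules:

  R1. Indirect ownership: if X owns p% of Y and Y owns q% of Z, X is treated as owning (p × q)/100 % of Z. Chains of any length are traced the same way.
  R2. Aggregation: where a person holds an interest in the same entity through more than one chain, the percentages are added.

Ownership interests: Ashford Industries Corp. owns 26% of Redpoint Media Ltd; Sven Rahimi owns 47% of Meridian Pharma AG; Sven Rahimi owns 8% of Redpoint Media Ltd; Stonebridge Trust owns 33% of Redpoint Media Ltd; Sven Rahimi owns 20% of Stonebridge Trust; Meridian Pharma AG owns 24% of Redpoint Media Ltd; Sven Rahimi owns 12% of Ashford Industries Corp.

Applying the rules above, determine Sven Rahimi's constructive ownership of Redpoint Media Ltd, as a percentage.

Chain via Ashford Industries Corp. (R1): 12% × 26% = 3.12% of Redpoint Media Ltd.
Chain via Stonebridge Trust (R1): 20% × 33% = 6.6% of Redpoint Media Ltd.
Chain via Meridian Pharma AG (R1): 47% × 24% = 11.28% of Redpoint Media Ltd.
Direct interest in Redpoint Media Ltd: 8%.
Aggregating (R2): 3.12% + 6.6% + 11.28% + 8% = 29%.

29%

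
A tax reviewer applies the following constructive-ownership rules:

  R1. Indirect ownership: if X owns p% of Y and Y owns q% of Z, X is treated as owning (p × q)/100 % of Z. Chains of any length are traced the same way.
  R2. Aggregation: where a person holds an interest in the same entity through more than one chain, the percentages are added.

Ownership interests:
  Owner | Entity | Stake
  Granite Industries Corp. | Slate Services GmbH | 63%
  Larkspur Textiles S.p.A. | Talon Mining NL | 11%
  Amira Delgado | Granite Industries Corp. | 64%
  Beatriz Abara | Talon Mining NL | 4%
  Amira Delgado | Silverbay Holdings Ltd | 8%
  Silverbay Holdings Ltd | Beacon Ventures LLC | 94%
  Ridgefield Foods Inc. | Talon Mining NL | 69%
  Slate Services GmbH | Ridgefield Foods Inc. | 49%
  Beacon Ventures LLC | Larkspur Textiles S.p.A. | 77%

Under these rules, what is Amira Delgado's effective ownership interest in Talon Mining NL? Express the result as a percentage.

Chain via Granite Industries Corp. → Slate Services GmbH → Ridgefield Foods Inc. (R1): 64% × 63% × 49% × 69% = 13.632192% of Talon Mining NL.
Chain via Silverbay Holdings Ltd → Beacon Ventures LLC → Larkspur Textiles S.p.A. (R1): 8% × 94% × 77% × 11% = 0.636944% of Talon Mining NL.
Aggregating (R2): 13.632192% + 0.636944% = 14.269136%.

14.269136%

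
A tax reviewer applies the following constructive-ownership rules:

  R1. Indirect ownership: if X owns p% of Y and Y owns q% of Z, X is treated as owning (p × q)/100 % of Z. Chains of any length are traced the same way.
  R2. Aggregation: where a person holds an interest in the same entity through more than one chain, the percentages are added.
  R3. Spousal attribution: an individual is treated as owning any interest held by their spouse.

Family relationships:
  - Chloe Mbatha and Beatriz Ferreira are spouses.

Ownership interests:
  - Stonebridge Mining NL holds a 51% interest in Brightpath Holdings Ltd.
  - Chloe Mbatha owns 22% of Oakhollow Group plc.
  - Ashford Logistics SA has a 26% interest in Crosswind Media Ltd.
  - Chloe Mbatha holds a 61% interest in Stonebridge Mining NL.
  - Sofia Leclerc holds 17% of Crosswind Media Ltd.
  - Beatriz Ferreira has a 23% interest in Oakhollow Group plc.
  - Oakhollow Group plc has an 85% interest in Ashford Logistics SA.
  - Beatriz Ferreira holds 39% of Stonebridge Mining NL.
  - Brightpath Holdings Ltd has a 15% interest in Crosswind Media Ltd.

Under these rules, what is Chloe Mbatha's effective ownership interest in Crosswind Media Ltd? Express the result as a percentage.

17.595%

By spousal attribution (R3), Chloe Mbatha is treated as also owning Beatriz Ferreira's interest in Stonebridge Mining NL, giving 61% + 39% = 100%.
By spousal attribution (R3), Chloe Mbatha is treated as also owning Beatriz Ferreira's interest in Oakhollow Group plc, giving 22% + 23% = 45%.
Chain via Stonebridge Mining NL → Brightpath Holdings Ltd (R1): 100% × 51% × 15% = 7.65% of Crosswind Media Ltd.
Chain via Oakhollow Group plc → Ashford Logistics SA (R1): 45% × 85% × 26% = 9.945% of Crosswind Media Ltd.
Aggregating (R2): 7.65% + 9.945% = 17.595%.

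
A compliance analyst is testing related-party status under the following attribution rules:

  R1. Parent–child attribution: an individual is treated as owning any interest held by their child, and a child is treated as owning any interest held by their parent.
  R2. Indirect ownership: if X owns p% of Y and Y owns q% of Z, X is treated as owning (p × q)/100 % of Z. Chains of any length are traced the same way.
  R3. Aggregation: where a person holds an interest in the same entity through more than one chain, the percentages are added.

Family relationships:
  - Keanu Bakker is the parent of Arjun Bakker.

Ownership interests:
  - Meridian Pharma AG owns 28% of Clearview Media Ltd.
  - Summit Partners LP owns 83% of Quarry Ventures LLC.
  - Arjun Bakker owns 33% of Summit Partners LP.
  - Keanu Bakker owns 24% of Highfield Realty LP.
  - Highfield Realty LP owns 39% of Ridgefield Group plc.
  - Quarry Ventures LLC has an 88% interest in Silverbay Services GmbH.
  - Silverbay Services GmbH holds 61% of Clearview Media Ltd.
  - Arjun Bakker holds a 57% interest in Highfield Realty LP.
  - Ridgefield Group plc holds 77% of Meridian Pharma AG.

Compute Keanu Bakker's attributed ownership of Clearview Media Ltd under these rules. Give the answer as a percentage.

21.513756%

By parent–child attribution (R1), Keanu Bakker is treated as also owning Arjun Bakker's interest in Highfield Realty LP, giving 24% + 57% = 81%.
By parent–child attribution (R1), Keanu Bakker is treated as owning Arjun Bakker's 33% interest in Summit Partners LP.
Chain via Highfield Realty LP → Ridgefield Group plc → Meridian Pharma AG (R2): 81% × 39% × 77% × 28% = 6.810804% of Clearview Media Ltd.
Chain via Summit Partners LP → Quarry Ventures LLC → Silverbay Services GmbH (R2): 33% × 83% × 88% × 61% = 14.702952% of Clearview Media Ltd.
Aggregating (R3): 6.810804% + 14.702952% = 21.513756%.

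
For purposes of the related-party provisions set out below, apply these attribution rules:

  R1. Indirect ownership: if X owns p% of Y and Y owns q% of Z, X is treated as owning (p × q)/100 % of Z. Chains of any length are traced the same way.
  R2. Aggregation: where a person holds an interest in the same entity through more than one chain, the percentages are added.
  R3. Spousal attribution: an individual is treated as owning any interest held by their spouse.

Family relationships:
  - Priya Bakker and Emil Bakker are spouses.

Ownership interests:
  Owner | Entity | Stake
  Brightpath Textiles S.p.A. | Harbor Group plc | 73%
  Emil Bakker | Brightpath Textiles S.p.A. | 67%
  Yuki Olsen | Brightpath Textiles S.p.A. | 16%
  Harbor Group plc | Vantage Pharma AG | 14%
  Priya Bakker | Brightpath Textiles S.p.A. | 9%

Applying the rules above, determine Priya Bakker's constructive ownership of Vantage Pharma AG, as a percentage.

7.7672%

By spousal attribution (R3), Priya Bakker is treated as also owning Emil Bakker's interest in Brightpath Textiles S.p.A, giving 9% + 67% = 76%.
Chain via Brightpath Textiles S.p.A. → Harbor Group plc (R1): 76% × 73% × 14% = 7.7672% of Vantage Pharma AG.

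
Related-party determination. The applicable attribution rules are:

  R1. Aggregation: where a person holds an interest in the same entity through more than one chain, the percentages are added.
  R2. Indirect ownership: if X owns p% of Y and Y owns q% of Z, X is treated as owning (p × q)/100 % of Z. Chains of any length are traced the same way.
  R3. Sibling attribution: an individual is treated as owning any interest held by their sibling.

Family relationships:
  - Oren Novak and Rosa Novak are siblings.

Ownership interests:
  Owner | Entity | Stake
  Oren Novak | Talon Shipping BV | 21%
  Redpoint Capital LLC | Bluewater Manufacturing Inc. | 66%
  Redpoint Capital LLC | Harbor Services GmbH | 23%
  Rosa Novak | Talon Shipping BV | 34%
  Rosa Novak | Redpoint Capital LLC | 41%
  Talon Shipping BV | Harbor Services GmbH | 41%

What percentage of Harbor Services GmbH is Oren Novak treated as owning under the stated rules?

By sibling attribution (R3), Oren Novak is treated as also owning Rosa Novak's interest in Talon Shipping BV, giving 21% + 34% = 55%.
By sibling attribution (R3), Oren Novak is treated as owning Rosa Novak's 41% interest in Redpoint Capital LLC.
Chain via Talon Shipping BV (R2): 55% × 41% = 22.55% of Harbor Services GmbH.
Chain via Redpoint Capital LLC (R2): 41% × 23% = 9.43% of Harbor Services GmbH.
Aggregating (R1): 22.55% + 9.43% = 31.98%.

31.98%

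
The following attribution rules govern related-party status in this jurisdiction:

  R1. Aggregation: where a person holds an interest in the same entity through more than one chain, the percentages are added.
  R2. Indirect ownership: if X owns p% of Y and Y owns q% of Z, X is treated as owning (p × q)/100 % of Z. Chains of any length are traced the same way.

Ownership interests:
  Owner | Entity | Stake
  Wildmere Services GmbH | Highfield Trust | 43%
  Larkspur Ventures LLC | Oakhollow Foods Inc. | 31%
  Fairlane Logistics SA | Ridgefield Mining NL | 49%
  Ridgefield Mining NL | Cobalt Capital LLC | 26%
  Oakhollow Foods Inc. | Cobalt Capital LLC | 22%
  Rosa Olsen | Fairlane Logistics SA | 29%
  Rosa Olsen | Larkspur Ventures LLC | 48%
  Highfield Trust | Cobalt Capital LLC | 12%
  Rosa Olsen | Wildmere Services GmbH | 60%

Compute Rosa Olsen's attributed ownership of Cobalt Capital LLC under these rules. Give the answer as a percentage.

Chain via Fairlane Logistics SA → Ridgefield Mining NL (R2): 29% × 49% × 26% = 3.6946% of Cobalt Capital LLC.
Chain via Larkspur Ventures LLC → Oakhollow Foods Inc. (R2): 48% × 31% × 22% = 3.2736% of Cobalt Capital LLC.
Chain via Wildmere Services GmbH → Highfield Trust (R2): 60% × 43% × 12% = 3.096% of Cobalt Capital LLC.
Aggregating (R1): 3.6946% + 3.2736% + 3.096% = 10.0642%.

10.0642%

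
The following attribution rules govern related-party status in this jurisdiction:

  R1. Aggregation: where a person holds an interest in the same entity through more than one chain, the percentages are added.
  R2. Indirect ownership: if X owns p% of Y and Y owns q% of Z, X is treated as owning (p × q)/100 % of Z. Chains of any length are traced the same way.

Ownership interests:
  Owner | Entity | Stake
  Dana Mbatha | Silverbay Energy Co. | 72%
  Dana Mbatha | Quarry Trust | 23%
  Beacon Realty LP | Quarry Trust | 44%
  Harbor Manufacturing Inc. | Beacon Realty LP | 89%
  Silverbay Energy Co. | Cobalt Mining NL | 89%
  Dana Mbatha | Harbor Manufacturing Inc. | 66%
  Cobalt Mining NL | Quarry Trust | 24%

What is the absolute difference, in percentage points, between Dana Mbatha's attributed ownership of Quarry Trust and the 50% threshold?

14.2248

Chain via Silverbay Energy Co. → Cobalt Mining NL (R2): 72% × 89% × 24% = 15.3792% of Quarry Trust.
Chain via Harbor Manufacturing Inc. → Beacon Realty LP (R2): 66% × 89% × 44% = 25.8456% of Quarry Trust.
Direct interest in Quarry Trust: 23%.
Aggregating (R1): 15.3792% + 25.8456% + 23% = 64.2248%.
64.2248% exceeds the 50% threshold by 14.2248 percentage points.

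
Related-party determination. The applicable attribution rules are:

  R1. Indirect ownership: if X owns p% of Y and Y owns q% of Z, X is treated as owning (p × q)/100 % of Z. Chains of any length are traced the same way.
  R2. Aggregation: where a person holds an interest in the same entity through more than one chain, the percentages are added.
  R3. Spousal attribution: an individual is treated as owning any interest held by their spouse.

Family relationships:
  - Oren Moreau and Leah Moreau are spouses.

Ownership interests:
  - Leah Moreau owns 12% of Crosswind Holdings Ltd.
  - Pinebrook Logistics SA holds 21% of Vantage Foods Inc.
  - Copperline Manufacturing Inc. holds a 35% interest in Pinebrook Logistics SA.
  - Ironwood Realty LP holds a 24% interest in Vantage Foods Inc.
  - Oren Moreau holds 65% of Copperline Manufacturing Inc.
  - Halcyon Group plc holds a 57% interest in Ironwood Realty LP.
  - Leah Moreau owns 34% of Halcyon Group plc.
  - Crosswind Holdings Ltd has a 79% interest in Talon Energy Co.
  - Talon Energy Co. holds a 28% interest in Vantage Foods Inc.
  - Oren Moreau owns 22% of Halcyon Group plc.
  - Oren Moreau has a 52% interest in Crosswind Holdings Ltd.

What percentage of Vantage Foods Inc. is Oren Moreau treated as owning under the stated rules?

26.5951%

By spousal attribution (R3), Oren Moreau is treated as also owning Leah Moreau's interest in Halcyon Group plc, giving 22% + 34% = 56%.
By spousal attribution (R3), Oren Moreau is treated as also owning Leah Moreau's interest in Crosswind Holdings Ltd, giving 52% + 12% = 64%.
Chain via Halcyon Group plc → Ironwood Realty LP (R1): 56% × 57% × 24% = 7.6608% of Vantage Foods Inc.
Chain via Crosswind Holdings Ltd → Talon Energy Co. (R1): 64% × 79% × 28% = 14.1568% of Vantage Foods Inc.
Chain via Copperline Manufacturing Inc. → Pinebrook Logistics SA (R1): 65% × 35% × 21% = 4.7775% of Vantage Foods Inc.
Aggregating (R2): 7.6608% + 14.1568% + 4.7775% = 26.5951%.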